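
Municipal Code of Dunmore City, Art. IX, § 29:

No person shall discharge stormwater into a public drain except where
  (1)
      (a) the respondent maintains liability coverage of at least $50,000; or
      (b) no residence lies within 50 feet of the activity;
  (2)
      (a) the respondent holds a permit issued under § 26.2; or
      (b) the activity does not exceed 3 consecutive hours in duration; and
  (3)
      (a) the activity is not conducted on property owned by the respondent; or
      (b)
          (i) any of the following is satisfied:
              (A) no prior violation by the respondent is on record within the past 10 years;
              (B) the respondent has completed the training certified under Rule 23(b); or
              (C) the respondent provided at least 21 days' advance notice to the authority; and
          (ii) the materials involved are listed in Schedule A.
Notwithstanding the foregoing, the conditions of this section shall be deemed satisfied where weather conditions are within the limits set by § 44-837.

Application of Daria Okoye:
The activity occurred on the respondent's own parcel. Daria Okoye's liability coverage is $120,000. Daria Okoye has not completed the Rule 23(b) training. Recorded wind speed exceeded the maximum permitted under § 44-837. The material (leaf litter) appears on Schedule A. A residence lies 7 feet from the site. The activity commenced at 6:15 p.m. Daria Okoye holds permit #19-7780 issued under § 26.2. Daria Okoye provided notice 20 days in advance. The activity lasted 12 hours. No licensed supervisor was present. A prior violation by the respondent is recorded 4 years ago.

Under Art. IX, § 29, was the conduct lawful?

(a) coverage ≥ $50,000 — satisfied.
(b) no residence in 50 ft — fails.
So (1) is satisfied (T OR F).
(a) holds permit — satisfied.
(b) ≤ 3 hrs duration — not met.
So (2) is satisfied (T OR F).
(a) not (own property) — not met.
(A) no prior violation — not satisfied.
(B) training certified — not met.
(C) ≥21 days' notice — fails.
(i): F OR F OR F → false.
(ii) Schedule A material — holds.
So (b) is not satisfied (F AND T).
(3) = F OR F = false.
Overall = T AND T AND F = false.
Exception (weather ok) — not satisfied.
Result: main false OR exception false → false.

No — unlawful.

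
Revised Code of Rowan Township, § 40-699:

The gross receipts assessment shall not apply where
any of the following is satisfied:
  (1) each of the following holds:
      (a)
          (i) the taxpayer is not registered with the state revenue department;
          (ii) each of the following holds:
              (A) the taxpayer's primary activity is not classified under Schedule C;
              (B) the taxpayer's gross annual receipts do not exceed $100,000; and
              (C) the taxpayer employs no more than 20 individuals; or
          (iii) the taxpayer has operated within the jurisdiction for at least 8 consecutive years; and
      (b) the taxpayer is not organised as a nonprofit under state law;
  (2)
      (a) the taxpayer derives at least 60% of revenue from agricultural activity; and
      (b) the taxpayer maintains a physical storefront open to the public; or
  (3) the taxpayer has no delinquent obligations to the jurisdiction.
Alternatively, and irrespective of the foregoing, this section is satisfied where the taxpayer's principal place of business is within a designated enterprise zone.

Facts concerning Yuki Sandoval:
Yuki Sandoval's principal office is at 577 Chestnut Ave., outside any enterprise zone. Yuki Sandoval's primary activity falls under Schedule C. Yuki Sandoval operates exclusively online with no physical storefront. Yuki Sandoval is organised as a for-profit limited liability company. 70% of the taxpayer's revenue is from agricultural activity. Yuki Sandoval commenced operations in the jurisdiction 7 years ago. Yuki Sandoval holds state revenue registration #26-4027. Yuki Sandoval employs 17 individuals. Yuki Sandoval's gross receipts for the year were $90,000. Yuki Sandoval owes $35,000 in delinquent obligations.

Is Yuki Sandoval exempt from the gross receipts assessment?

No — not exempt.

(i) not (state-registered) — not satisfied.
(A) not (Schedule C activity) — not satisfied.
(B) receipts ≤ $100,000 — met.
(C) ≤ 20 employees — satisfied.
(ii): F AND T AND T → false.
(iii) ≥ 8 yrs in jurisdiction — fails.
So (a) is not satisfied (F OR F OR F).
(b) not (nonprofit) — satisfied.
(1): F AND T → false.
(a) ≥60% agricultural — satisfied.
(b) has storefront — fails.
(2): T AND F → false.
(3) no delinquency — fails.
Overall = F OR F OR F = false.
Exception (in enterprise zone) — not satisfied.
Result: main false OR exception false → false.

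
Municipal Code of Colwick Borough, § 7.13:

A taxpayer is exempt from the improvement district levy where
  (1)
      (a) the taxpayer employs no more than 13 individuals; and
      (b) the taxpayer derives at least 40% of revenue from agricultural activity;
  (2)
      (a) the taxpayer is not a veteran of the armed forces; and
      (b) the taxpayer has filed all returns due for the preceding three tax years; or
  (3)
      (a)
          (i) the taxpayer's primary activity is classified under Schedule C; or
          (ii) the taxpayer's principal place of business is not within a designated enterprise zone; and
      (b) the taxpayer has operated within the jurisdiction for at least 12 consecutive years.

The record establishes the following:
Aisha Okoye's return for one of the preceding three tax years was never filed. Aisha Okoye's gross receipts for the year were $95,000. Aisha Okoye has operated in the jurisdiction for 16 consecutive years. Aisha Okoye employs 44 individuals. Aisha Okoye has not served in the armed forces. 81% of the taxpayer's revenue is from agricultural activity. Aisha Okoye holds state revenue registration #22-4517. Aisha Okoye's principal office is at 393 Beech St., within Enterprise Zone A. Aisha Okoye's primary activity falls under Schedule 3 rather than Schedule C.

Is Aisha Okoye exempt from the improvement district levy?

No — not exempt.

(a) ≤ 13 employees — not met.
(b) ≥40% agricultural — satisfied.
(1) = F AND T = false.
(a) not (veteran) — holds.
(b) returns current — not met.
(2) = T AND F = false.
(i) Schedule C activity — fails.
(ii) not (in enterprise zone) — not satisfied.
(a): F OR F → false.
(b) ≥ 12 yrs in jurisdiction — satisfied.
So (3) is not satisfied (F AND T).
So Overall is not satisfied (F OR F OR F).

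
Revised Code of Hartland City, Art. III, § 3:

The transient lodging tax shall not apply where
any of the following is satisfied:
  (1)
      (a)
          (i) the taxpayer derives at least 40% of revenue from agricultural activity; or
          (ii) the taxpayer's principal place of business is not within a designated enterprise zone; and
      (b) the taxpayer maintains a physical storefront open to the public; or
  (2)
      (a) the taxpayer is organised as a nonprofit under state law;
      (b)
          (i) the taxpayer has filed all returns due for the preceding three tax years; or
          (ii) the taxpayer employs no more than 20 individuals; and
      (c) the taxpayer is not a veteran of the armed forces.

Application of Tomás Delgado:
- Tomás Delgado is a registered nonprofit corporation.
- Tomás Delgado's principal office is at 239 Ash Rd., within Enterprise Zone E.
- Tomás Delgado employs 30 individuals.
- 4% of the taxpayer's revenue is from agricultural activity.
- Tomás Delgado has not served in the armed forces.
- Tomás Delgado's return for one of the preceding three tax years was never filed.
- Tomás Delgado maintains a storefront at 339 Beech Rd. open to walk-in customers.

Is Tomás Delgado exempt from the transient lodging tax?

(i) ≥40% agricultural — not met.
(ii) not (in enterprise zone) — fails.
So (a) is not satisfied (F OR F).
(b) has storefront — satisfied.
So (1) is not satisfied (F AND T).
(a) nonprofit — satisfied.
(i) returns current — fails.
(ii) ≤ 20 employees — not satisfied.
So (b) is not satisfied (F OR F).
(c) not (veteran) — met.
So (2) is not satisfied (T AND F AND T).
Overall = F OR F = false.

No — not exempt.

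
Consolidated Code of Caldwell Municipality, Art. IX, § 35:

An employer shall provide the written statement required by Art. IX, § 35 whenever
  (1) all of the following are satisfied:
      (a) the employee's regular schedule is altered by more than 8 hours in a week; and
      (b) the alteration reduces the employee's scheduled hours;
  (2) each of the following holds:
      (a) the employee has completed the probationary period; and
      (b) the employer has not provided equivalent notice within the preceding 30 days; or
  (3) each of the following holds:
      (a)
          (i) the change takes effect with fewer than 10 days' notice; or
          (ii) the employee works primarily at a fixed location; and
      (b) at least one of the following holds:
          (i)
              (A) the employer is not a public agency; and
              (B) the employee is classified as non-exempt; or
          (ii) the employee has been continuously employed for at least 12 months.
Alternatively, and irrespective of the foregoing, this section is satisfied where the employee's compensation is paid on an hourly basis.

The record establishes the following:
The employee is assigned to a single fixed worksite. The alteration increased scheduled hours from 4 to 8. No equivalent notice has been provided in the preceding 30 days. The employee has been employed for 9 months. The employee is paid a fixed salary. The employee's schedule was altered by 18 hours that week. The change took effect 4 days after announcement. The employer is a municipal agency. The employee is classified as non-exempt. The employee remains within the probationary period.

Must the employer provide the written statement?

(a) schedule shift > 8h — met.
(b) hours reduced — not satisfied.
(1): T AND F → false.
(a) past probation — not satisfied.
(b) no recent notice — holds.
So (2) is not satisfied (F AND T).
(i) < 10 days' notice — met.
(ii) fixed location — met.
(a) = T OR T = true.
(A) not (public agency) — not satisfied.
(B) non-exempt — met.
(i) = F AND T = false.
(ii) tenure ≥ 12 mo. — not met.
(b) = F OR F = false.
(3): T AND F → false.
Overall: F OR F OR F → false.
Exception (hourly-paid) — not satisfied.
Result: main false OR exception false → false.

No — not required.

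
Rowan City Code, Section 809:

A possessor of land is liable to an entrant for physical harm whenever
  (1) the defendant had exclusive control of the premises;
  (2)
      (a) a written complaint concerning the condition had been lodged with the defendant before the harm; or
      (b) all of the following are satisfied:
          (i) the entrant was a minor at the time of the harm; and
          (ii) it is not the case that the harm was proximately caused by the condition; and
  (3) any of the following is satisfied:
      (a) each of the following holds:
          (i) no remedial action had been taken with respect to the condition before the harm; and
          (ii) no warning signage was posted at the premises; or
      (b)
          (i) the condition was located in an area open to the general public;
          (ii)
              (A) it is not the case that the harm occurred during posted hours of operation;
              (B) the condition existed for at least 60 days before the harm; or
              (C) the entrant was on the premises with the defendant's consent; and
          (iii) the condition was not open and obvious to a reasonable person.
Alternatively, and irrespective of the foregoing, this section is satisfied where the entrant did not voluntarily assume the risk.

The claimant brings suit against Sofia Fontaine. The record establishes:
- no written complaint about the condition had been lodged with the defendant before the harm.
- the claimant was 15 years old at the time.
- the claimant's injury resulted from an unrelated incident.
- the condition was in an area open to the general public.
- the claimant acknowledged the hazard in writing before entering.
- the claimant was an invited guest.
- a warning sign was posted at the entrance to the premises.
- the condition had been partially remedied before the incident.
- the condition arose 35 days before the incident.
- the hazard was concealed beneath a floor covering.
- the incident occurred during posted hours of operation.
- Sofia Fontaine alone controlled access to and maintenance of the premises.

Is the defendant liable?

Yes — liable.

(1) exclusive control — satisfied.
(a) complaint lodged — not satisfied.
(i) entrant a minor — met.
(ii) not (proximate cause) — met.
So (b) is satisfied (T AND T).
(2): F OR T → true.
(i) no remedial action — not met.
(ii) no signage posted — not met.
(a): F AND F → false.
(i) public area — holds.
(A) not (during posted hours) — not met.
(B) condition ≥60 days old — not met.
(C) consent to enter — met.
(ii) = F OR F OR T = true.
(iii) not open/obvious — met.
(b) = T AND T AND T = true.
(3): F OR T → true.
So Overall is satisfied (T AND T AND T).
Exception (no assumed risk) — not satisfied.
Result: main true OR exception false → true.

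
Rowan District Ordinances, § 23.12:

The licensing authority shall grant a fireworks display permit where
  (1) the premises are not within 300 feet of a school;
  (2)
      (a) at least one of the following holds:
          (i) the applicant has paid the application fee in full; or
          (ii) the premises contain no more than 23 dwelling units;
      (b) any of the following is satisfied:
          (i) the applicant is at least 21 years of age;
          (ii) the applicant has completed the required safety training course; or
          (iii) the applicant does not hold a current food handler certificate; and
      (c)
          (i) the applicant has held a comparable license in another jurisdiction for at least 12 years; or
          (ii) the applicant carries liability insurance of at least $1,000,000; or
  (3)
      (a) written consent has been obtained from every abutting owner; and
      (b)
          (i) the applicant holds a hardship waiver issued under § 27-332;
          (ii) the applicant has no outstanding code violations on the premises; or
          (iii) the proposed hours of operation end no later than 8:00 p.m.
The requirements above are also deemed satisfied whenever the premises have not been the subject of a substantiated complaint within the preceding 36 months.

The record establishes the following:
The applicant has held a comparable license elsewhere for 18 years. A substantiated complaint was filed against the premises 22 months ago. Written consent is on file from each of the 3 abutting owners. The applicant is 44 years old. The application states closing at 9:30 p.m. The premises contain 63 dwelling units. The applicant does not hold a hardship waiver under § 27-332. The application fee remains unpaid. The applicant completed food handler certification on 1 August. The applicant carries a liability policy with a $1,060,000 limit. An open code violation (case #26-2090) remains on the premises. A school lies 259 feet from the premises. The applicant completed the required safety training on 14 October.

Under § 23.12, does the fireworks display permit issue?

(1) ≥300 ft from school — fails.
(i) fee paid — not satisfied.
(ii) ≤ 23 units — not met.
So (a) is not satisfied (F OR F).
(i) age ≥ 21 — met.
(ii) safety training — holds.
(iii) not (food handler cert.) — fails.
(b): T OR T OR F → true.
(i) prior license ≥ 12 yr — holds.
(ii) insurance ≥ $1,000,000 — holds.
So (c) is satisfied (T OR T).
(2): F AND T AND T → false.
(a) all abutters consent — met.
(i) hardship waiver — not met.
(ii) no code violations — fails.
(iii) closes by 8 p.m. — not satisfied.
(b) = F OR F OR F = false.
(3): T AND F → false.
So Overall is not satisfied (F OR F OR F).
Exception (no complaint in 36 mo.) — not satisfied.
Result: main false OR exception false → false.

No — denied.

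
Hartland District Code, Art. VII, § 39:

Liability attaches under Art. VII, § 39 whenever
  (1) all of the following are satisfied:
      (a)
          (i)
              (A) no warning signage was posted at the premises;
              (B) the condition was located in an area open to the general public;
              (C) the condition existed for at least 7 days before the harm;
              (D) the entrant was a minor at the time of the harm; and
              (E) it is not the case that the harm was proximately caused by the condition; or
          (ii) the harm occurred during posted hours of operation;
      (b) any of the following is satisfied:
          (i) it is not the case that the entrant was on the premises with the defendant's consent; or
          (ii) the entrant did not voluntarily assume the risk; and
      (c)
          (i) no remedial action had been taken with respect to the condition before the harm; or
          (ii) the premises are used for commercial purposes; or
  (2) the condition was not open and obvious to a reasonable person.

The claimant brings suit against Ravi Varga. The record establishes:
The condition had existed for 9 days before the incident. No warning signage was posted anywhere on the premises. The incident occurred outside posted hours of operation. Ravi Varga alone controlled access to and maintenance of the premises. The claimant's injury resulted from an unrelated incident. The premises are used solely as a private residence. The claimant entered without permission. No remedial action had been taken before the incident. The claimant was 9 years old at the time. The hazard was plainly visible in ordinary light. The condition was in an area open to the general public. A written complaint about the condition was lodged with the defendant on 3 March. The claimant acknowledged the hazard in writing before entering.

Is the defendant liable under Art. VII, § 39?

Yes — liable.

(A) no signage posted — satisfied.
(B) public area — satisfied.
(C) condition ≥7 days old — met.
(D) entrant a minor — holds.
(E) not (proximate cause) — holds.
So (i) is satisfied (T AND T AND T AND T AND T).
(ii) during posted hours — fails.
(a): T OR F → true.
(i) not (consent to enter) — met.
(ii) no assumed risk — not satisfied.
So (b) is satisfied (T OR F).
(i) no remedial action — satisfied.
(ii) commercial use — not satisfied.
(c) = T OR F = true.
So (1) is satisfied (T AND T AND T).
(2) not open/obvious — fails.
Overall: T OR F → true.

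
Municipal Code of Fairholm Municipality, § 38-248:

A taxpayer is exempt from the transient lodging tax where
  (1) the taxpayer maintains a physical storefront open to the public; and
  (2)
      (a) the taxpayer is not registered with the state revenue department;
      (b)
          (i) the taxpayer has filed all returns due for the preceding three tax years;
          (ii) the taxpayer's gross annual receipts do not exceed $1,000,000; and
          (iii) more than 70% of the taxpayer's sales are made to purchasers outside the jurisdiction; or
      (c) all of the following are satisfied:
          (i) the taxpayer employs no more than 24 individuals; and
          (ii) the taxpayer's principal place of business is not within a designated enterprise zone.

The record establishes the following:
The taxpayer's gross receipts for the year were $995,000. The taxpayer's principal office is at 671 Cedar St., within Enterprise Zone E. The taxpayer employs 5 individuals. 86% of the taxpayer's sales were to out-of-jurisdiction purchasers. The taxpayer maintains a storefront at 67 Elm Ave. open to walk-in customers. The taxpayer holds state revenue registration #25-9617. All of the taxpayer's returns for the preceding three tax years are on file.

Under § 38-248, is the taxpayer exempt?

Yes — exempt.

(1) has storefront — satisfied.
(a) not (state-registered) — fails.
(i) returns current — satisfied.
(ii) receipts ≤ $1,000,000 — satisfied.
(iii) >70% out-of-jur. sales — holds.
(b) = T AND T AND T = true.
(i) ≤ 24 employees — holds.
(ii) not (in enterprise zone) — not met.
So (c) is not satisfied (T AND F).
(2): F OR T OR F → true.
So Overall is satisfied (T AND T).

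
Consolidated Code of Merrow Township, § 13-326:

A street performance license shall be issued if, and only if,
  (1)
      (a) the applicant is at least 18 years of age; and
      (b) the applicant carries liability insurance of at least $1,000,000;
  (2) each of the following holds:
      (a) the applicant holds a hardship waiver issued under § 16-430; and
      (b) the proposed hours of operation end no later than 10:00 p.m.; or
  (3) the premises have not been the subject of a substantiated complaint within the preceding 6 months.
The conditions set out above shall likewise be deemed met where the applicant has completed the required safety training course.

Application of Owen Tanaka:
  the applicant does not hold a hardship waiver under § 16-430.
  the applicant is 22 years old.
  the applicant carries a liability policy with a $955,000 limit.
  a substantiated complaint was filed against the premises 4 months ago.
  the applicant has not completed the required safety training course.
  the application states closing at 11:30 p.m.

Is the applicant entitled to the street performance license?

No — denied.

(a) age ≥ 18 — holds.
(b) insurance ≥ $1,000,000 — fails.
(1): T AND F → false.
(a) hardship waiver — not satisfied.
(b) closes by 10 p.m. — fails.
(2): F AND F → false.
(3) no complaint in 6 mo. — fails.
So Overall is not satisfied (F OR F OR F).
Exception (safety training) — not satisfied.
Result: main false OR exception false → false.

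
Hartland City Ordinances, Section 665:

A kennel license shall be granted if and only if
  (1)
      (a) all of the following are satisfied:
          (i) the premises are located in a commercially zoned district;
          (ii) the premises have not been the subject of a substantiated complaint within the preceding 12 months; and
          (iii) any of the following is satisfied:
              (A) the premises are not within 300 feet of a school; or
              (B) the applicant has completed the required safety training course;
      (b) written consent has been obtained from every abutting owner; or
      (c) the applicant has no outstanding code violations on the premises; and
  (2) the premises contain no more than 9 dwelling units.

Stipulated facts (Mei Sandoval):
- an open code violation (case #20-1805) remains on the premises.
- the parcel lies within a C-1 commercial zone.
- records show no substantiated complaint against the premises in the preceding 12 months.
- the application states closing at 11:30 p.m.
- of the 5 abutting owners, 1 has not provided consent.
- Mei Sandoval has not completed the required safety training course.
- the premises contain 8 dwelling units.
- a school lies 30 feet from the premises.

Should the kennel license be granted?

(i) commercially zoned — met.
(ii) no complaint in 12 mo. — satisfied.
(A) ≥300 ft from school — fails.
(B) safety training — not met.
(iii): F OR F → false.
So (a) is not satisfied (T AND T AND F).
(b) all abutters consent — fails.
(c) no code violations — not satisfied.
(1): F OR F OR F → false.
(2) ≤ 9 units — satisfied.
Overall = F AND T = false.

No — denied.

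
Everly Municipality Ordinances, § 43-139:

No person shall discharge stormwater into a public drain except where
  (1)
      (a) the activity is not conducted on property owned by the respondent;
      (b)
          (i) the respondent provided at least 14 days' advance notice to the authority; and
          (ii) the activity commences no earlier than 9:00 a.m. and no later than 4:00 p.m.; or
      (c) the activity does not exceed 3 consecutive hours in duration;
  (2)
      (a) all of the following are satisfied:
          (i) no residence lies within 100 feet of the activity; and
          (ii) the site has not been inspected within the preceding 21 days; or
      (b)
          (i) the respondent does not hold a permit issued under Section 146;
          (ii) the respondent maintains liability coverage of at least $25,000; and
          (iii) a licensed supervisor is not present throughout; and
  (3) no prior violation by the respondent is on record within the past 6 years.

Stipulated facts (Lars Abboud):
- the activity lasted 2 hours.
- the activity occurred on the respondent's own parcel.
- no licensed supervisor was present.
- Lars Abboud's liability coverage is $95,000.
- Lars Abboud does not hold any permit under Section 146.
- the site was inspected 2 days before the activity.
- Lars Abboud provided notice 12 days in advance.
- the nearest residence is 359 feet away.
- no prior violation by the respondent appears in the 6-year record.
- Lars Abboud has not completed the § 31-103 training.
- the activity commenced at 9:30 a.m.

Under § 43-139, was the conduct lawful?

Yes — lawful.

(a) not (own property) — not satisfied.
(i) ≥14 days' notice — not met.
(ii) start within hours — holds.
(b): F AND T → false.
(c) ≤ 3 hrs duration — met.
So (1) is satisfied (F OR F OR T).
(i) no residence in 100 ft — satisfied.
(ii) not (site inspected) — not satisfied.
(a): T AND F → false.
(i) not (holds permit) — satisfied.
(ii) coverage ≥ $25,000 — met.
(iii) not (supervisor present) — holds.
So (b) is satisfied (T AND T AND T).
So (2) is satisfied (F OR T).
(3) no prior violation — met.
Overall = T AND T AND T = true.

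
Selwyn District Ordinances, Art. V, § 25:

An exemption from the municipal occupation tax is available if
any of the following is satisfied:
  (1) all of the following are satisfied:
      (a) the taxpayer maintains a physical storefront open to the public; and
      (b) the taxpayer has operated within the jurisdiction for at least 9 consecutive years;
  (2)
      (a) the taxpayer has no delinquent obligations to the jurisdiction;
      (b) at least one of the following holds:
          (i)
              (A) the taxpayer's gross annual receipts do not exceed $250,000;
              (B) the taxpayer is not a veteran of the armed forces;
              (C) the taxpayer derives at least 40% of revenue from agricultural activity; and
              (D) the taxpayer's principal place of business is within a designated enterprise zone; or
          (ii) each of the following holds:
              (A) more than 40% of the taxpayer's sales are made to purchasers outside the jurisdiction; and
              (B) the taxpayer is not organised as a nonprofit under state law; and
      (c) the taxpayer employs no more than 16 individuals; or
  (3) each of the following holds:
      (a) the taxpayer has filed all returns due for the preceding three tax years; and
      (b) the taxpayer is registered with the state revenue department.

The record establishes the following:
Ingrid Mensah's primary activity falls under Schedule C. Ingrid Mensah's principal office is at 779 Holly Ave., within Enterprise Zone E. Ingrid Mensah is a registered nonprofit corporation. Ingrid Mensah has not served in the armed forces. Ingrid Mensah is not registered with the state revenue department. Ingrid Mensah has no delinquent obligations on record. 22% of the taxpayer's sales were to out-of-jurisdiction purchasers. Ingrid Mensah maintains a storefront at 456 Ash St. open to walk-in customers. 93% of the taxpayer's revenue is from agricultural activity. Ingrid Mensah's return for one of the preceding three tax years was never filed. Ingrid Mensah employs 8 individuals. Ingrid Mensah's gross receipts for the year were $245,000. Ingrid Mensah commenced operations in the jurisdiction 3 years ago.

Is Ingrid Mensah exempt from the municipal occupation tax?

Yes — exempt.

(a) has storefront — satisfied.
(b) ≥ 9 yrs in jurisdiction — fails.
(1) = T AND F = false.
(a) no delinquency — met.
(A) receipts ≤ $250,000 — satisfied.
(B) not (veteran) — satisfied.
(C) ≥40% agricultural — met.
(D) in enterprise zone — holds.
(i): T AND T AND T AND T → true.
(A) >40% out-of-jur. sales — not satisfied.
(B) not (nonprofit) — not met.
So (ii) is not satisfied (F AND F).
So (b) is satisfied (T OR F).
(c) ≤ 16 employees — satisfied.
So (2) is satisfied (T AND T AND T).
(a) returns current — not met.
(b) state-registered — not satisfied.
(3): F AND F → false.
Overall: F OR T OR F → true.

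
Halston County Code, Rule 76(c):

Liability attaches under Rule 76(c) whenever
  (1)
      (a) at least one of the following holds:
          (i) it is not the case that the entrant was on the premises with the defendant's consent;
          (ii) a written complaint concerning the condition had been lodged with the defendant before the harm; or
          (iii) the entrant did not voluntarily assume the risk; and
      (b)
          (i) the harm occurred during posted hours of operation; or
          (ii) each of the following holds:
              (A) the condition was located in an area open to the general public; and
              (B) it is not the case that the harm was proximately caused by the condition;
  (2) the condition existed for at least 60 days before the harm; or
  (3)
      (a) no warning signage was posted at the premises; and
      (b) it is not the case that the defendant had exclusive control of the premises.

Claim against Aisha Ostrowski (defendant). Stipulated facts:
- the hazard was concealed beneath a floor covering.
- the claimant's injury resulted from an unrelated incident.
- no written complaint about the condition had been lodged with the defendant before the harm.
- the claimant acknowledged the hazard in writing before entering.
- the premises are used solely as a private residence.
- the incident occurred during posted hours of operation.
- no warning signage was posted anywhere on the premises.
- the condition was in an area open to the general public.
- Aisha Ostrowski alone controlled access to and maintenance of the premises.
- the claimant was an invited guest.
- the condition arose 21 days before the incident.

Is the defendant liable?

(i) not (consent to enter) — not met.
(ii) complaint lodged — not satisfied.
(iii) no assumed risk — not satisfied.
(a): F OR F OR F → false.
(i) during posted hours — met.
(A) public area — holds.
(B) not (proximate cause) — met.
So (ii) is satisfied (T AND T).
So (b) is satisfied (T OR T).
(1): F AND T → false.
(2) condition ≥60 days old — fails.
(a) no signage posted — holds.
(b) not (exclusive control) — not met.
(3) = T AND F = false.
Overall = F OR F OR F = false.

No — not liable.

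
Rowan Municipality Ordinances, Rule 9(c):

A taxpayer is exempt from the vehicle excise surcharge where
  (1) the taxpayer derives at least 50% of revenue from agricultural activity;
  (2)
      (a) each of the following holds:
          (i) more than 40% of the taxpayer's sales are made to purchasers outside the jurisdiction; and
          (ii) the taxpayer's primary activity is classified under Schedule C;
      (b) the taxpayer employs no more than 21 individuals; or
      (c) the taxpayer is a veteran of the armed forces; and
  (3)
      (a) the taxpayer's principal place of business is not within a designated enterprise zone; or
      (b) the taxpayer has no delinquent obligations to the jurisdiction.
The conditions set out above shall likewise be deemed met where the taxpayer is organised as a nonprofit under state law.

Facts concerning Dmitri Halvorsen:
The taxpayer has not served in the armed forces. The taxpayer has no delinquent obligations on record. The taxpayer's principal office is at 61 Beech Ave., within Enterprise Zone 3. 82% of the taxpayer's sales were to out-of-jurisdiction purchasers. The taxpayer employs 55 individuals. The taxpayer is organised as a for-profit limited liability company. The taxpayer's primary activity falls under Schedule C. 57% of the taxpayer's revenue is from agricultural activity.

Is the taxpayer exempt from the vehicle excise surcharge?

Yes — exempt.

(1) ≥50% agricultural — satisfied.
(i) >40% out-of-jur. sales — holds.
(ii) Schedule C activity — holds.
(a): T AND T → true.
(b) ≤ 21 employees — not satisfied.
(c) veteran — not satisfied.
(2): T OR F OR F → true.
(a) not (in enterprise zone) — not satisfied.
(b) no delinquency — satisfied.
So (3) is satisfied (F OR T).
Overall = T AND T AND T = true.
Exception (nonprofit) — not satisfied.
Result: main true OR exception false → true.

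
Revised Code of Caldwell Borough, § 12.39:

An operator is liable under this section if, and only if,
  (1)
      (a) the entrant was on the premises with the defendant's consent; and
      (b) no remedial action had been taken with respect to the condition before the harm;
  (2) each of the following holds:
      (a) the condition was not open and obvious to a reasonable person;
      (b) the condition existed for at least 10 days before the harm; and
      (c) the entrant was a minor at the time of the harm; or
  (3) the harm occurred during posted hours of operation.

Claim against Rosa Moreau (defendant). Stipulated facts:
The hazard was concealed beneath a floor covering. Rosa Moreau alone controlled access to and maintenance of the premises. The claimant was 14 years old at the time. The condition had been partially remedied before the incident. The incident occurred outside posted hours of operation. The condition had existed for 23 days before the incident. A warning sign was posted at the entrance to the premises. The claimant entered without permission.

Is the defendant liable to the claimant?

(a) consent to enter — not met.
(b) no remedial action — not satisfied.
(1): F AND F → false.
(a) not open/obvious — met.
(b) condition ≥10 days old — holds.
(c) entrant a minor — met.
(2) = T AND T AND T = true.
(3) during posted hours — not satisfied.
Overall = F OR T OR F = true.

Yes — liable.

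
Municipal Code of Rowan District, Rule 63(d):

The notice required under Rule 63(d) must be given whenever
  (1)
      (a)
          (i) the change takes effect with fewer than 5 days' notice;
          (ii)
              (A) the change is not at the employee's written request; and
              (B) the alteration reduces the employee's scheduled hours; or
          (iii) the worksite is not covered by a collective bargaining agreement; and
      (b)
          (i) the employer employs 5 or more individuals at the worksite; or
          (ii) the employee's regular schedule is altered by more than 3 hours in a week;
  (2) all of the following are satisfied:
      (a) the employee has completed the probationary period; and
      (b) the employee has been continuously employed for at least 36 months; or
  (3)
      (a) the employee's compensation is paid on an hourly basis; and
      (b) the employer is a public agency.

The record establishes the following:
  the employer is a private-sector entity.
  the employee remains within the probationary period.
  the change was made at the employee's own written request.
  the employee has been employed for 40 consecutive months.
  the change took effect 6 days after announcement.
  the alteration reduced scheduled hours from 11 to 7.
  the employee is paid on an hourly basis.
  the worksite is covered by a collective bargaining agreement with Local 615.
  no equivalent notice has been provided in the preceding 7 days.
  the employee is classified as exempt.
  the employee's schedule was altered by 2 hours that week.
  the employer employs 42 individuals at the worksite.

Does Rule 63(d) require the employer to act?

No — not required.

(i) < 5 days' notice — fails.
(A) not employee-requested — not satisfied.
(B) hours reduced — met.
So (ii) is not satisfied (F AND T).
(iii) no CBA — fails.
So (a) is not satisfied (F OR F OR F).
(i) ≥ 5 at site — satisfied.
(ii) schedule shift > 3h — not met.
(b) = T OR F = true.
(1): F AND T → false.
(a) past probation — fails.
(b) tenure ≥ 36 mo. — met.
So (2) is not satisfied (F AND T).
(a) hourly-paid — holds.
(b) public agency — fails.
So (3) is not satisfied (T AND F).
So Overall is not satisfied (F OR F OR F).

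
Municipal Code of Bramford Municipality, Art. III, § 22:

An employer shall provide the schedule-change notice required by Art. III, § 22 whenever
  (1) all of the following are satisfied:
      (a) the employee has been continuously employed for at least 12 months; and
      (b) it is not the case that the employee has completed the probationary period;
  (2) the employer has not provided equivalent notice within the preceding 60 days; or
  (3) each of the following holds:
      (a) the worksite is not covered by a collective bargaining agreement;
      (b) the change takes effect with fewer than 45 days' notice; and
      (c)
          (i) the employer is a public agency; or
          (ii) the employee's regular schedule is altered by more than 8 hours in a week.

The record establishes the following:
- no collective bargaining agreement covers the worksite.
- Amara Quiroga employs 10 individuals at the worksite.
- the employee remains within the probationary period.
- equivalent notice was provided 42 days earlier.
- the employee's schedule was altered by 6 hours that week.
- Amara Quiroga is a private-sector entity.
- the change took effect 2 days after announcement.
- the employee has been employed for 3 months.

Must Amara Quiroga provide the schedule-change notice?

No — not required.

(a) tenure ≥ 12 mo. — fails.
(b) not (past probation) — met.
(1) = F AND T = false.
(2) no recent notice — not met.
(a) no CBA — holds.
(b) < 45 days' notice — satisfied.
(i) public agency — fails.
(ii) schedule shift > 8h — fails.
(c): F OR F → false.
(3) = T AND T AND F = false.
Overall: F OR F OR F → false.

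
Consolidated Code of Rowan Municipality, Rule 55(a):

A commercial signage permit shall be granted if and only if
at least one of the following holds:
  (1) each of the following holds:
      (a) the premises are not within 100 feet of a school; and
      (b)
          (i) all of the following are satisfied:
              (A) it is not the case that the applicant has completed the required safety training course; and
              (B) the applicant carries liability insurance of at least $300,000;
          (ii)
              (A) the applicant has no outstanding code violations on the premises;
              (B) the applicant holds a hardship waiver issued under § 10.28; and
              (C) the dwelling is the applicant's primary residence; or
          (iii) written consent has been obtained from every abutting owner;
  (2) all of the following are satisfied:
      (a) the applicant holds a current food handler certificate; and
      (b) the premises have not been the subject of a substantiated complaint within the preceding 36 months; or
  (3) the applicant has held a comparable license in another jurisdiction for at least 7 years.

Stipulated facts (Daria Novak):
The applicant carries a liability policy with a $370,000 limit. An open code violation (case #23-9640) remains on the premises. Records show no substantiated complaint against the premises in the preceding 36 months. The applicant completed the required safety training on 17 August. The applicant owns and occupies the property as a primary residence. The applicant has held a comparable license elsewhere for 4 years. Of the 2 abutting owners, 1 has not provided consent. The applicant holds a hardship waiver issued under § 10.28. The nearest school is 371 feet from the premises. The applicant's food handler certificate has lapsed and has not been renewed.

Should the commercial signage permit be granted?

(a) ≥100 ft from school — satisfied.
(A) not (safety training) — not satisfied.
(B) insurance ≥ $300,000 — holds.
(i) = F AND T = false.
(A) no code violations — not met.
(B) hardship waiver — satisfied.
(C) primary residence — holds.
(ii) = F AND T AND T = false.
(iii) all abutters consent — fails.
So (b) is not satisfied (F OR F OR F).
So (1) is not satisfied (T AND F).
(a) food handler cert. — not satisfied.
(b) no complaint in 36 mo. — holds.
(2) = F AND T = false.
(3) prior license ≥ 7 yr — not met.
Overall = F OR F OR F = false.

No — denied.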